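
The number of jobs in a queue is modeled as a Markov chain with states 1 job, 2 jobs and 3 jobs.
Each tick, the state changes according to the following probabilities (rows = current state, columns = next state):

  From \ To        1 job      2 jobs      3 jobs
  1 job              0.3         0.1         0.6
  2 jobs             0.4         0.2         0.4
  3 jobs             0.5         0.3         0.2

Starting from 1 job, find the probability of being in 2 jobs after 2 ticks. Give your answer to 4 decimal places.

0.2300

Sum over the intermediate state after 1 tick:
P = P(1 job→1 job)·P(1 job→2 jobs) + P(1 job→2 jobs)·P(2 jobs→2 jobs) + P(1 job→3 jobs)·P(3 jobs→2 jobs)
  = 0.3×0.1 + 0.1×0.2 + 0.6×0.3
  = 0.0300 + 0.0200 + 0.1800 = 0.2300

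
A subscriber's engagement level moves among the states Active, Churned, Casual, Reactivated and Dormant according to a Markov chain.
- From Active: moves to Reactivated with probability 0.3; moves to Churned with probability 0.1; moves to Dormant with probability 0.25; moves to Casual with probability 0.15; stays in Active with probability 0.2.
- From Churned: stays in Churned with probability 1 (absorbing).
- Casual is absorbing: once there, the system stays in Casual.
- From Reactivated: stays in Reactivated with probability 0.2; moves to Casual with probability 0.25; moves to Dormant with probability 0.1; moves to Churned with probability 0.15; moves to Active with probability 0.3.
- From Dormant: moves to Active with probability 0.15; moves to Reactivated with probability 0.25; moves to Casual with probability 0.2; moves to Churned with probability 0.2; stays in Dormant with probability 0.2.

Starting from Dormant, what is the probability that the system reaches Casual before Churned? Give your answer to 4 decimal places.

0.5467

Let h(s) be the probability of absorption at Casual starting from transient state s. Then h(Casual) = 1 and h(Churned) = 0. By first-step analysis:
h(Active) = 0.2·h(Active) + 0.1·0 + 0.15·1 + 0.3·h(Reactivated) + 0.25·h(Dormant)
h(Reactivated) = 0.3·h(Active) + 0.15·0 + 0.25·1 + 0.2·h(Reactivated) + 0.1·h(Dormant)
h(Dormant) = 0.15·h(Active) + 0.2·0 + 0.2·1 + 0.25·h(Reactivated) + 0.2·h(Dormant)
Solving: h(Active) = 0.5832, h(Reactivated) = 0.5995, h(Dormant) = 0.5467.
Starting from Dormant, the probability is 0.5467.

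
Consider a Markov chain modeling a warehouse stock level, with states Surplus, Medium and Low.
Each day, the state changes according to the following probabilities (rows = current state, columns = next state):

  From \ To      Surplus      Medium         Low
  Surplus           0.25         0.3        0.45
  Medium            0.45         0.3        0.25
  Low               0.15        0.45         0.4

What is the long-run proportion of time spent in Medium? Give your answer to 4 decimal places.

0.3542

Let the stationary distribution be π with π = πP and π_1 + π_2 + π_3 = 1.
π_1 = 0.25·π_1 + 0.45·π_2 + 0.15·π_3
π_2 = 0.3·π_1 + 0.3·π_2 + 0.45·π_3
Solving with the normalization constraint gives π = (0.2847, 0.3542, 0.3611).
So the stationary probability of Medium is 0.3542.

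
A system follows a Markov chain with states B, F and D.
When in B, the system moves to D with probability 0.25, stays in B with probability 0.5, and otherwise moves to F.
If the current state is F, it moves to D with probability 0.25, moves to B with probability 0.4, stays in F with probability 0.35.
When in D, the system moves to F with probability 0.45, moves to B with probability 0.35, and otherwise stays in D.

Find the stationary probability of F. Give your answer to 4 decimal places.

0.3307

Let the stationary distribution be π with π = πP and π_1 + π_2 + π_3 = 1.
π_1 = 0.5·π_1 + 0.4·π_2 + 0.35·π_3
π_2 = 0.25·π_1 + 0.35·π_2 + 0.45·π_3
Solving with the normalization constraint gives π = (0.4312, 0.3307, 0.2381).
So the stationary probability of F is 0.3307.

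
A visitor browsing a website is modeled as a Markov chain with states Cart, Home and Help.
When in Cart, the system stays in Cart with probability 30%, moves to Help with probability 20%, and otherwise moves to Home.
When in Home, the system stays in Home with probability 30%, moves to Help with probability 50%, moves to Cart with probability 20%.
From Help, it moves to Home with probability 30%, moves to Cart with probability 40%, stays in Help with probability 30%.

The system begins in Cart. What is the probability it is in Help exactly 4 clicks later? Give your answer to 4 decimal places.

Propagate the distribution vector 4 clicks from Cart.
After 0 clicks: (1.0000, 0.0000, 0.0000)
After 1 click: (0.3000, 0.5000, 0.2000)
After 2 clicks: (0.2700, 0.3600, 0.3700)
After 3 clicks: (0.3010, 0.3540, 0.3450)
After 4 clicks: (0.2991, 0.3602, 0.3407)
P(in Help after 4 clicks) = 0.3407

0.3407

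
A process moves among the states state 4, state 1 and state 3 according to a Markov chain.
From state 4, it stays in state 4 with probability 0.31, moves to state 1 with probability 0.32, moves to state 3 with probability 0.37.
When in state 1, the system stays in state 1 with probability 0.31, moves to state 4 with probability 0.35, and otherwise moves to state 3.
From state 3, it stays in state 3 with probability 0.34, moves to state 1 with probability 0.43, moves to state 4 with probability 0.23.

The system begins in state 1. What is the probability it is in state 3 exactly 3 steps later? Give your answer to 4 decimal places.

Propagate the distribution vector 3 steps from state 1.
After 0 steps: (0.0000, 1.0000, 0.0000)
After 1 step: (0.3500, 0.3100, 0.3400)
After 2 steps: (0.2952, 0.3543, 0.3505)
After 3 steps: (0.2961, 0.3550, 0.3489)
P(in state 3 after 3 steps) = 0.3489

0.3489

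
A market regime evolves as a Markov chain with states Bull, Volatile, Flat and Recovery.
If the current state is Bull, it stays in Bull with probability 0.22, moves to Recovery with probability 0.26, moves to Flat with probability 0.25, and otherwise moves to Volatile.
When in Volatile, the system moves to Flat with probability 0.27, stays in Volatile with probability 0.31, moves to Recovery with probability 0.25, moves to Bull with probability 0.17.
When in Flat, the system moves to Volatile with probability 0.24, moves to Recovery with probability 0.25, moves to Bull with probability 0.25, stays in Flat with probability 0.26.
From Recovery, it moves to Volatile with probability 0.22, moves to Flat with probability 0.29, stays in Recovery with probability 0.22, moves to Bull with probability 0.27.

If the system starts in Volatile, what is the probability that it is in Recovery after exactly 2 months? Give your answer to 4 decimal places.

0.2442

Propagate the distribution vector 2 months from Volatile.
After 0 months: (0.0000, 1.0000, 0.0000, 0.0000)
After 1 month: (0.1700, 0.3100, 0.2700, 0.2500)
After 2 months: (0.2251, 0.2618, 0.2689, 0.2442)
P(in Recovery after 2 months) = 0.2442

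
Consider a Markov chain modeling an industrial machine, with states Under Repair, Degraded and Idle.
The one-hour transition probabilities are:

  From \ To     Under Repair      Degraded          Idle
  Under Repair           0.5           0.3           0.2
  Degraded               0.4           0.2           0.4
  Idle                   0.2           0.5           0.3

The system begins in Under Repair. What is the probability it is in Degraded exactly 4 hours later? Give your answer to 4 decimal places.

0.3255

Propagate the distribution vector 4 hours from Under Repair.
After 0 hours: (1.0000, 0.0000, 0.0000)
After 1 hour: (0.5000, 0.3000, 0.2000)
After 2 hours: (0.4100, 0.3100, 0.2800)
After 3 hours: (0.3850, 0.3250, 0.2900)
After 4 hours: (0.3805, 0.3255, 0.2940)
P(in Degraded after 4 hours) = 0.3255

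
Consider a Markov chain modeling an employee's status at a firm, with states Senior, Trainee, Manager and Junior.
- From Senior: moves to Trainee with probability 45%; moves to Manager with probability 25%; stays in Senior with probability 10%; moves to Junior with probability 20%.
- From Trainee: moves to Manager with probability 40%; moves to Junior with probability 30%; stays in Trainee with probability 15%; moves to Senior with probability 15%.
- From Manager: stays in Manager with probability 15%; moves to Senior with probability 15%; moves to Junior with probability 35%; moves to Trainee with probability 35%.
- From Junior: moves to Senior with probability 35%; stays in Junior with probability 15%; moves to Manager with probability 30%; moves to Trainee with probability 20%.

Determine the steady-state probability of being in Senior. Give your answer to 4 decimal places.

0.1917

Let the stationary distribution be π with π = πP and π_1 + π_2 + π_3 + π_4 = 1.
π_1 = 0.1·π_1 + 0.15·π_2 + 0.15·π_3 + 0.35·π_4
π_2 = 0.45·π_1 + 0.15·π_2 + 0.35·π_3 + 0.2·π_4
π_3 = 0.25·π_1 + 0.4·π_2 + 0.15·π_3 + 0.3·π_4
Solving with the normalization constraint gives π = (0.1917, 0.2756, 0.2765, 0.2562).
So the stationary probability of Senior is 0.1917.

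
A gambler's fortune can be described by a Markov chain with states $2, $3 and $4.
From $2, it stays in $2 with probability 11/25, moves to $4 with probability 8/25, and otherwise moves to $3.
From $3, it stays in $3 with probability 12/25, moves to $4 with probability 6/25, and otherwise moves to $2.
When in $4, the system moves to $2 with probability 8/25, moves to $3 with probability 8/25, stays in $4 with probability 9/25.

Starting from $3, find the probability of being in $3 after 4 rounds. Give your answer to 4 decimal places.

Propagate the distribution vector 4 rounds from $3.
After 0 rounds: (0.0000, 1.0000, 0.0000)
After 1 round: (0.2800, 0.4800, 0.2400)
After 2 rounds: (0.3344, 0.3744, 0.2912)
After 3 rounds: (0.3452, 0.3532, 0.3017)
After 4 rounds: (0.3473, 0.3489, 0.3038)
P(in $3 after 4 rounds) = 0.3489

0.3489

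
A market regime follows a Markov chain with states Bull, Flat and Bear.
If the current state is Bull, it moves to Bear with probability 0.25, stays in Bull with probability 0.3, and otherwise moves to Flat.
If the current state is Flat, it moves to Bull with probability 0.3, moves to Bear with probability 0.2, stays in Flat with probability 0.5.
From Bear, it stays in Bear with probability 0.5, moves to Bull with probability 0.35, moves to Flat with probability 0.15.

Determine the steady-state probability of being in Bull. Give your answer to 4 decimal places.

0.3154

Let the stationary distribution be π with π = πP and π_1 + π_2 + π_3 = 1.
π_1 = 0.3·π_1 + 0.3·π_2 + 0.35·π_3
π_2 = 0.45·π_1 + 0.5·π_2 + 0.15·π_3
Solving with the normalization constraint gives π = (0.3154, 0.3763, 0.3082).
So the stationary probability of Bull is 0.3154.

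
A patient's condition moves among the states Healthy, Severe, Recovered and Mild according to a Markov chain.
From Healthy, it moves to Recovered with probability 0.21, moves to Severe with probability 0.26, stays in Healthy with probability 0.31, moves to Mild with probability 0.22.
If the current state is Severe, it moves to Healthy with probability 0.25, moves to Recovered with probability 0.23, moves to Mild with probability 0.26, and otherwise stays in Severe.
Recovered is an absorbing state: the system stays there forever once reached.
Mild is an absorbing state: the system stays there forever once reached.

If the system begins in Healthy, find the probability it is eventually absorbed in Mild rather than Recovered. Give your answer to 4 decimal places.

Let h(s) be the probability of absorption at Mild starting from transient state s. Then h(Mild) = 1 and h(Recovered) = 0. By first-step analysis:
h(Healthy) = 0.31·h(Healthy) + 0.26·h(Severe) + 0.21·0 + 0.22·1
h(Severe) = 0.25·h(Healthy) + 0.26·h(Severe) + 0.23·0 + 0.26·1
Solving: h(Healthy) = 0.5171, h(Severe) = 0.5260.
Starting from Healthy, the probability is 0.5171.

0.5171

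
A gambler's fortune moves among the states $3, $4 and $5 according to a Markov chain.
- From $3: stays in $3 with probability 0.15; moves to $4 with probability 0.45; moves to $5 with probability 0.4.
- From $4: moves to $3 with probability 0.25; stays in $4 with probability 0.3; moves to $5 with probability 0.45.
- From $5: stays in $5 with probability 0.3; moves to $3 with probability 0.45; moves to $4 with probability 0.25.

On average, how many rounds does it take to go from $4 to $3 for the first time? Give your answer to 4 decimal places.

Let t(s) be the expected number of rounds to first reach $3 from state s, with t($3) = 0. Conditioning on the first round:
t($4) = 1 + 0.3·t($4) + 0.45·t($5)
t($5) = 1 + 0.25·t($4) + 0.3·t($5)
Solving: t($4) = 3.0464, t($5) = 2.5166.
Expected rounds from $4 to $3: 3.0464.

3.0464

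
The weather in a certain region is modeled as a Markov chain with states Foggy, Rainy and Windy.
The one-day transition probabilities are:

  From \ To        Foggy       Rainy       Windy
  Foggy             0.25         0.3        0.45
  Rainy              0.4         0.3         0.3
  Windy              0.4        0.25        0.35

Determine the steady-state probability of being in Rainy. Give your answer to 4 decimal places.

Let the stationary distribution be π with π = πP and π_1 + π_2 + π_3 = 1.
π_1 = 0.25·π_1 + 0.4·π_2 + 0.4·π_3
π_2 = 0.3·π_1 + 0.3·π_2 + 0.25·π_3
Solving with the normalization constraint gives π = (0.3478, 0.2815, 0.3707).
So the stationary probability of Rainy is 0.2815.

0.2815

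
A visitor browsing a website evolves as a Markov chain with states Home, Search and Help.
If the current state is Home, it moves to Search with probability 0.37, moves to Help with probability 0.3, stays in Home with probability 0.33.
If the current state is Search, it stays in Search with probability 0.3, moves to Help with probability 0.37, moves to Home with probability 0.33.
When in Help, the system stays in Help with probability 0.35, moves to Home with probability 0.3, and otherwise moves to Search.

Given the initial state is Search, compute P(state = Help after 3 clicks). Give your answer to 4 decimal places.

Propagate the distribution vector 3 clicks from Search.
After 0 clicks: (0.0000, 1.0000, 0.0000)
After 1 click: (0.3300, 0.3000, 0.3700)
After 2 clicks: (0.3189, 0.3416, 0.3395)
After 3 clicks: (0.3198, 0.3393, 0.3409)
P(in Help after 3 clicks) = 0.3409

0.3409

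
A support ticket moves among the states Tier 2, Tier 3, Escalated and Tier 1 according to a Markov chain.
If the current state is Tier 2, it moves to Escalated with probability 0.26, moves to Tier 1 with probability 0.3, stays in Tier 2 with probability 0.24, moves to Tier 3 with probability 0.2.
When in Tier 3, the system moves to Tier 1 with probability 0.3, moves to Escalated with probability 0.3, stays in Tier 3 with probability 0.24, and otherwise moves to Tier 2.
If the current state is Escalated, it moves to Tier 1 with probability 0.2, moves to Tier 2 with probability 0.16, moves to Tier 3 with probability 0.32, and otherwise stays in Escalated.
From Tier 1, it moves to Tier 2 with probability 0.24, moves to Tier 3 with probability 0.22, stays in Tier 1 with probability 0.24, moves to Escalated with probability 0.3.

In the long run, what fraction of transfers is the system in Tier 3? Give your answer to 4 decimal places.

Let the stationary distribution be π with π = πP and π_1 + π_2 + π_3 + π_4 = 1.
π_1 = 0.24·π_1 + 0.16·π_2 + 0.16·π_3 + 0.24·π_4
π_2 = 0.2·π_1 + 0.24·π_2 + 0.32·π_3 + 0.22·π_4
π_3 = 0.26·π_1 + 0.3·π_2 + 0.32·π_3 + 0.3·π_4
Solving with the normalization constraint gives π = (0.1961, 0.2509, 0.2981, 0.2549).
So the stationary probability of Tier 3 is 0.2509.

0.2509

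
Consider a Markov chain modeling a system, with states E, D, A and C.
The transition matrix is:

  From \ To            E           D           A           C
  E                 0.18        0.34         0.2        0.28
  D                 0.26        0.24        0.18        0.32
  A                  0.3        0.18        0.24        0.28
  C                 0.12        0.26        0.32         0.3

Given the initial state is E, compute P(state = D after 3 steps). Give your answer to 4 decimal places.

0.2533

Propagate the distribution vector 3 steps from E.
After 0 steps: (1.0000, 0.0000, 0.0000, 0.0000)
After 1 step: (0.1800, 0.3400, 0.2000, 0.2800)
After 2 steps: (0.2144, 0.2516, 0.2348, 0.2992)
After 3 steps: (0.2104, 0.2533, 0.2403, 0.2960)
P(in D after 3 steps) = 0.2533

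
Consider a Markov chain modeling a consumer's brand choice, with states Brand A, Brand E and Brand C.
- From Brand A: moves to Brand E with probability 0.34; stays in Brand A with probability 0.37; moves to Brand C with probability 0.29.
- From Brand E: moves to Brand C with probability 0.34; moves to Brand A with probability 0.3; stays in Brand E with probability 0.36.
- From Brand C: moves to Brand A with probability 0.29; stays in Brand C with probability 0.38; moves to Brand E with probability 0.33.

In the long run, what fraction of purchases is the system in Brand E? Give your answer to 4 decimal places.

Let the stationary distribution be π with π = πP and π_1 + π_2 + π_3 = 1.
π_1 = 0.37·π_1 + 0.3·π_2 + 0.29·π_3
π_2 = 0.34·π_1 + 0.36·π_2 + 0.33·π_3
Solving with the normalization constraint gives π = (0.3190, 0.3435, 0.3376).
So the stationary probability of Brand E is 0.3435.

0.3435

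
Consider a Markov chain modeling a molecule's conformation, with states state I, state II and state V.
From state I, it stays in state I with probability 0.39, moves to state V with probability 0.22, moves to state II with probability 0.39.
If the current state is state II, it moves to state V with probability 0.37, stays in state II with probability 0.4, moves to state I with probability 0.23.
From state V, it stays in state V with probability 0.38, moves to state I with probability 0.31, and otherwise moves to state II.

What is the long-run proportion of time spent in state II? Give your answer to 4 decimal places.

0.3675

Let the stationary distribution be π with π = πP and π_1 + π_2 + π_3 = 1.
π_1 = 0.39·π_1 + 0.23·π_2 + 0.31·π_3
π_2 = 0.39·π_1 + 0.4·π_2 + 0.31·π_3
Solving with the normalization constraint gives π = (0.3050, 0.3675, 0.3275).
So the stationary probability of state II is 0.3675.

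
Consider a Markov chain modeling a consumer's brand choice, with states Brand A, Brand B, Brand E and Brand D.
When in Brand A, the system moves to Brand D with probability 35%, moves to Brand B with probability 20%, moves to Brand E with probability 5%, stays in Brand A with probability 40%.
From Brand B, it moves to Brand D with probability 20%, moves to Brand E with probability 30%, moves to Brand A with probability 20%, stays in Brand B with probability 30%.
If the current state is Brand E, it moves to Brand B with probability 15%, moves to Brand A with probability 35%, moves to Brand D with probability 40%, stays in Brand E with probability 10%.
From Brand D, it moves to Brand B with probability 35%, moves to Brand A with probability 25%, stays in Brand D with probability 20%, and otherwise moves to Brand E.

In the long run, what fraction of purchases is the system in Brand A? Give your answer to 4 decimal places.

Let the stationary distribution be π with π = πP and π_1 + π_2 + π_3 + π_4 = 1.
π_1 = 0.4·π_1 + 0.2·π_2 + 0.35·π_3 + 0.25·π_4
π_2 = 0.2·π_1 + 0.3·π_2 + 0.15·π_3 + 0.35·π_4
π_3 = 0.05·π_1 + 0.3·π_2 + 0.1·π_3 + 0.2·π_4
Solving with the normalization constraint gives π = (0.2982, 0.2594, 0.1647, 0.2777).
So the stationary probability of Brand A is 0.2982.

0.2982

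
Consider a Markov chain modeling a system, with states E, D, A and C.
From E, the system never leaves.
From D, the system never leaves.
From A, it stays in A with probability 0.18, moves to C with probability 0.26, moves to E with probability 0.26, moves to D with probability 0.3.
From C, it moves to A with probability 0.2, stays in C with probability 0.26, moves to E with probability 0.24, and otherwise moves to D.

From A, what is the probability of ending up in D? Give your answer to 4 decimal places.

0.5407

Let h(s) be the probability of absorption at D starting from transient state s. Then h(D) = 1 and h(E) = 0. By first-step analysis:
h(A) = 0.26·0 + 0.3·1 + 0.18·h(A) + 0.26·h(C)
h(C) = 0.24·0 + 0.3·1 + 0.2·h(A) + 0.26·h(C)
Solving: h(A) = 0.5407, h(C) = 0.5516.
Starting from A, the probability is 0.5407.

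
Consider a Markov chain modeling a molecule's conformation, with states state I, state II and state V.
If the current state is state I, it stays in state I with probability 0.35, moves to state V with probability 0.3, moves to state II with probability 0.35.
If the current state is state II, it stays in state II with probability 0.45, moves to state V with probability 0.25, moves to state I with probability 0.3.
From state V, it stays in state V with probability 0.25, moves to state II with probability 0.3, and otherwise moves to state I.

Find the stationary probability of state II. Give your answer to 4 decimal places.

0.3740

Let the stationary distribution be π with π = πP and π_1 + π_2 + π_3 = 1.
π_1 = 0.35·π_1 + 0.3·π_2 + 0.45·π_3
π_2 = 0.35·π_1 + 0.45·π_2 + 0.3·π_3
Solving with the normalization constraint gives π = (0.3581, 0.3740, 0.2679).
So the stationary probability of state II is 0.3740.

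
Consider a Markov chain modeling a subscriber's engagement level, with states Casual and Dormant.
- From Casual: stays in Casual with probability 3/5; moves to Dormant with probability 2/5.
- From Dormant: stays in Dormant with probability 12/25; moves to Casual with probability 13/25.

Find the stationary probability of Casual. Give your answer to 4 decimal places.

0.5652

Let the stationary distribution be π with π = πP and π_1 + π_2 = 1.
π_1 = 0.6·π_1 + 0.52·π_2
Solving with the normalization constraint gives π = (0.5652, 0.4348).
So the stationary probability of Casual is 0.5652.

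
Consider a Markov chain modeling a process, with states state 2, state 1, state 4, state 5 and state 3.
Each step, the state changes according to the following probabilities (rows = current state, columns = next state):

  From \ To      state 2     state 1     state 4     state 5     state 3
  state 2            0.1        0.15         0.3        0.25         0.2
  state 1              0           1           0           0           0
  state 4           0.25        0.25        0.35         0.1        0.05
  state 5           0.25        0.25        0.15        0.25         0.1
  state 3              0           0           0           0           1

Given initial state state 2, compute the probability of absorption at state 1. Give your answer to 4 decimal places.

0.5927

Let h(s) be the probability of absorption at state 1 starting from transient state s. Then h(state 1) = 1 and h(state 3) = 0. By first-step analysis:
h(state 2) = 0.1·h(state 2) + 0.15·1 + 0.3·h(state 4) + 0.25·h(state 5) + 0.2·0
h(state 4) = 0.25·h(state 2) + 0.25·1 + 0.35·h(state 4) + 0.1·h(state 5) + 0.05·0
h(state 5) = 0.25·h(state 2) + 0.25·1 + 0.15·h(state 4) + 0.25·h(state 5) + 0.1·0
Solving: h(state 2) = 0.5927, h(state 4) = 0.7163, h(state 5) = 0.6742.
Starting from state 2, the probability is 0.5927.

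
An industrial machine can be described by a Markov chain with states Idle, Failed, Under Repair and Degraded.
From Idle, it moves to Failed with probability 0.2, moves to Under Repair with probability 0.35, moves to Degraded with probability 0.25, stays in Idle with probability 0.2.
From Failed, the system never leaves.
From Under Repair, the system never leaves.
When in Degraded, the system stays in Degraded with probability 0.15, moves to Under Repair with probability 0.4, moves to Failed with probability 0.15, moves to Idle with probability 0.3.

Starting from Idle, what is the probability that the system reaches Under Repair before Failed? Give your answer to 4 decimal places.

0.6570

Let h(s) be the probability of absorption at Under Repair starting from transient state s. Then h(Under Repair) = 1 and h(Failed) = 0. By first-step analysis:
h(Idle) = 0.2·h(Idle) + 0.2·0 + 0.35·1 + 0.25·h(Degraded)
h(Degraded) = 0.3·h(Idle) + 0.15·0 + 0.4·1 + 0.15·h(Degraded)
Solving: h(Idle) = 0.6570, h(Degraded) = 0.7025.
Starting from Idle, the probability is 0.6570.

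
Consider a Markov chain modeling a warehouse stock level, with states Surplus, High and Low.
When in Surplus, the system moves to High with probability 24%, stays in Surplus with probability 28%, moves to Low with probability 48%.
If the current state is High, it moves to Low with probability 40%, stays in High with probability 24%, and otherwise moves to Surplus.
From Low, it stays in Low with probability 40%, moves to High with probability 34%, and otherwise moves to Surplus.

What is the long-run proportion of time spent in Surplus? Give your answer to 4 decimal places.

Let the stationary distribution be π with π = πP and π_1 + π_2 + π_3 = 1.
π_1 = 0.28·π_1 + 0.36·π_2 + 0.26·π_3
π_2 = 0.24·π_1 + 0.24·π_2 + 0.34·π_3
Solving with the normalization constraint gives π = (0.2941, 0.2824, 0.4235).
So the stationary probability of Surplus is 0.2941.

0.2941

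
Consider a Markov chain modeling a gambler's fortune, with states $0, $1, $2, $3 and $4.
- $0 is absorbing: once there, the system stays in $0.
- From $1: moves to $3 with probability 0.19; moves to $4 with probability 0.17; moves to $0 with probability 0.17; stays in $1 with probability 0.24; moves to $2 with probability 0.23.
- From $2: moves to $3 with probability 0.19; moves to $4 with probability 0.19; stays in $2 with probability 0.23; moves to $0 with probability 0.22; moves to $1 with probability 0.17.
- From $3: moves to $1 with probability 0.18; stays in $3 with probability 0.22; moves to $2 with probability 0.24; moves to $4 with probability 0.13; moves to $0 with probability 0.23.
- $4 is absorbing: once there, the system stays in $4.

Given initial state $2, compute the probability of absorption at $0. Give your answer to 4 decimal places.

Let h(s) be the probability of absorption at $0 starting from transient state s. Then h($0) = 1 and h($4) = 0. By first-step analysis:
h($1) = 0.17·1 + 0.24·h($1) + 0.23·h($2) + 0.19·h($3) + 0.17·0
h($2) = 0.22·1 + 0.17·h($1) + 0.23·h($2) + 0.19·h($3) + 0.19·0
h($3) = 0.23·1 + 0.18·h($1) + 0.24·h($2) + 0.22·h($3) + 0.13·0
Solving: h($1) = 0.5369, h($2) = 0.5493, h($3) = 0.5878.
Starting from $2, the probability is 0.5493.

0.5493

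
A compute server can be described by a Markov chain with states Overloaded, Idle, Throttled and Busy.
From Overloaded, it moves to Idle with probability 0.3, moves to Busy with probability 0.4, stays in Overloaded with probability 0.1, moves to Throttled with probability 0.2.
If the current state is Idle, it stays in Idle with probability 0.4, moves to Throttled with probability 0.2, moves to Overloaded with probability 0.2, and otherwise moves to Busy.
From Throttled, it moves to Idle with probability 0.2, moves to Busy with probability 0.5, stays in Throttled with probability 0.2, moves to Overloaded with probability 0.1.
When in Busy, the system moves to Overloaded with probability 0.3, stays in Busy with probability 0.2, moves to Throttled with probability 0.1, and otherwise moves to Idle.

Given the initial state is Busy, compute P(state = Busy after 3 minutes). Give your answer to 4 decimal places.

0.2900

Propagate the distribution vector 3 minutes from Busy.
After 0 minutes: (0.0000, 0.0000, 0.0000, 1.0000)
After 1 minute: (0.3000, 0.4000, 0.1000, 0.2000)
After 2 minutes: (0.1800, 0.3500, 0.1800, 0.2900)
After 3 minutes: (0.1930, 0.3460, 0.1710, 0.2900)
P(in Busy after 3 minutes) = 0.2900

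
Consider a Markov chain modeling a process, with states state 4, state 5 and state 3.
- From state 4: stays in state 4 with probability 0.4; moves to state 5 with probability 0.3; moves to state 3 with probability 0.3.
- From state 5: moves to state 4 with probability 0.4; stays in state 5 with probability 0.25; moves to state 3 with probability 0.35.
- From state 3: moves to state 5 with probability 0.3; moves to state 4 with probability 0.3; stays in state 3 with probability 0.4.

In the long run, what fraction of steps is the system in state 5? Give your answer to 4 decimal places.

Let the stationary distribution be π with π = πP and π_1 + π_2 + π_3 = 1.
π_1 = 0.4·π_1 + 0.4·π_2 + 0.3·π_3
π_2 = 0.3·π_1 + 0.25·π_2 + 0.3·π_3
Solving with the normalization constraint gives π = (0.3651, 0.2857, 0.3492).
So the stationary probability of state 5 is 0.2857.

0.2857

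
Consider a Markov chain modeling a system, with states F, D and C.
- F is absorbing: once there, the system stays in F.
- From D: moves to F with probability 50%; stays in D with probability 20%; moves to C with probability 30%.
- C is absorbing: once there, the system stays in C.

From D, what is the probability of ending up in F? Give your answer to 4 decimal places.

Let h(s) be the probability of absorption at F starting from transient state s. Then h(F) = 1 and h(C) = 0. By first-step analysis:
h(D) = 0.5·1 + 0.2·h(D) + 0.3·0
Solving: h(D) = 0.6250.
Starting from D, the probability is 0.6250.

0.6250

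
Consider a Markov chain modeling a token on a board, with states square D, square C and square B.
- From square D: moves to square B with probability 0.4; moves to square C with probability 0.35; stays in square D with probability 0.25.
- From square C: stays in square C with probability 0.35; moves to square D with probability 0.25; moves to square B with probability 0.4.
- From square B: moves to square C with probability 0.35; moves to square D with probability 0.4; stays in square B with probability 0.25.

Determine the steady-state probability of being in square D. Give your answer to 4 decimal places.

Let the stationary distribution be π with π = πP and π_1 + π_2 + π_3 = 1.
π_1 = 0.25·π_1 + 0.25·π_2 + 0.4·π_3
π_2 = 0.35·π_1 + 0.35·π_2 + 0.35·π_3
Solving with the normalization constraint gives π = (0.3022, 0.3500, 0.3478).
So the stationary probability of square D is 0.3022.

0.3022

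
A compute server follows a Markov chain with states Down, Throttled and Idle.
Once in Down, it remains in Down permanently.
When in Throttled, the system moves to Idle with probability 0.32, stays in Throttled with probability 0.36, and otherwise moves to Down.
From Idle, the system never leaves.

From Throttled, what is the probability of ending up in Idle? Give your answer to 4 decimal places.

0.5000

Let h(s) be the probability of absorption at Idle starting from transient state s. Then h(Idle) = 1 and h(Down) = 0. By first-step analysis:
h(Throttled) = 0.32·0 + 0.36·h(Throttled) + 0.32·1
Solving: h(Throttled) = 0.5000.
Starting from Throttled, the probability is 0.5000.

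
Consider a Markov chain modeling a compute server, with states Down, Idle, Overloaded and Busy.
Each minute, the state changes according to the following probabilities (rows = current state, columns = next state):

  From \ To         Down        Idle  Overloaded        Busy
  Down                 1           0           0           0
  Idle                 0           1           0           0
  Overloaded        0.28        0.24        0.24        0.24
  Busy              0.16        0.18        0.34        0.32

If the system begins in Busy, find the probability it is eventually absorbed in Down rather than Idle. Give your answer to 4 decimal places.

0.4982

Let h(s) be the probability of absorption at Down starting from transient state s. Then h(Down) = 1 and h(Idle) = 0. By first-step analysis:
h(Overloaded) = 0.28·1 + 0.24·0 + 0.24·h(Overloaded) + 0.24·h(Busy)
h(Busy) = 0.16·1 + 0.18·0 + 0.34·h(Overloaded) + 0.32·h(Busy)
Solving: h(Overloaded) = 0.5257, h(Busy) = 0.4982.
Starting from Busy, the probability is 0.4982.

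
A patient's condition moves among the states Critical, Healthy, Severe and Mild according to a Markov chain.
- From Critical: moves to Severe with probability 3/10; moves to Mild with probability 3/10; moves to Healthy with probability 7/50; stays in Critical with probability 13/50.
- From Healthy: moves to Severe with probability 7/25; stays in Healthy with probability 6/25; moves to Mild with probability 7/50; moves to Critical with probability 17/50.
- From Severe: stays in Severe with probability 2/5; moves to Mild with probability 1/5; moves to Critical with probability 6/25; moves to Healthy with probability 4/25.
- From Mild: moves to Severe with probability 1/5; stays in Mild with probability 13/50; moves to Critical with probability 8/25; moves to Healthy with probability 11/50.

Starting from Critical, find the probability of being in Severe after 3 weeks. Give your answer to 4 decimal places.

Propagate the distribution vector 3 weeks from Critical.
After 0 weeks: (1.0000, 0.0000, 0.0000, 0.0000)
After 1 week: (0.2600, 0.1400, 0.3000, 0.3000)
After 2 weeks: (0.2832, 0.1840, 0.2972, 0.2356)
After 3 weeks: (0.2829, 0.1832, 0.3025, 0.2314)
P(in Severe after 3 weeks) = 0.3025

0.3025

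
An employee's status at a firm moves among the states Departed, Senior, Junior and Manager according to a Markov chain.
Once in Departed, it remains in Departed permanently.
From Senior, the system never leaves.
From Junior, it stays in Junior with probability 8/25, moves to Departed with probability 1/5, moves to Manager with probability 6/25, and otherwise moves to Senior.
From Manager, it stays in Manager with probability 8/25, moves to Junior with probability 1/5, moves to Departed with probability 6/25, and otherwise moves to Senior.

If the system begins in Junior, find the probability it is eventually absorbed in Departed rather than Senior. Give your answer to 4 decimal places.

Let h(s) be the probability of absorption at Departed starting from transient state s. Then h(Departed) = 1 and h(Senior) = 0. By first-step analysis:
h(Junior) = 0.2·1 + 0.24·0 + 0.32·h(Junior) + 0.24·h(Manager)
h(Manager) = 0.24·1 + 0.24·0 + 0.2·h(Junior) + 0.32·h(Manager)
Solving: h(Junior) = 0.4672, h(Manager) = 0.4903.
Starting from Junior, the probability is 0.4672.

0.4672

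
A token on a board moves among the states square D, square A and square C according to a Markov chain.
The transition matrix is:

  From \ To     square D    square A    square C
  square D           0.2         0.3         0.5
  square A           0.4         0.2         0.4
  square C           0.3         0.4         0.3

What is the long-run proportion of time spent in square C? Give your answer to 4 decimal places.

0.3910

Let the stationary distribution be π with π = πP and π_1 + π_2 + π_3 = 1.
π_1 = 0.2·π_1 + 0.4·π_2 + 0.3·π_3
π_2 = 0.3·π_1 + 0.2·π_2 + 0.4·π_3
Solving with the normalization constraint gives π = (0.3008, 0.3083, 0.3910).
So the stationary probability of square C is 0.3910.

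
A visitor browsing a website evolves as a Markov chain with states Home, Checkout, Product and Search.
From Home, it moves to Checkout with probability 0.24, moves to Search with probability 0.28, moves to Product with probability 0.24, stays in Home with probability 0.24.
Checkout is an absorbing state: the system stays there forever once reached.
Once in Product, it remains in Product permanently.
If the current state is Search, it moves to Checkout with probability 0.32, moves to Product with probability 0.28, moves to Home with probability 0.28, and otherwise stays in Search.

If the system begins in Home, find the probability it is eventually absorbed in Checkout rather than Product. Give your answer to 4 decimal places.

Let h(s) be the probability of absorption at Checkout starting from transient state s. Then h(Checkout) = 1 and h(Product) = 0. By first-step analysis:
h(Home) = 0.24·h(Home) + 0.24·1 + 0.24·0 + 0.28·h(Search)
h(Search) = 0.28·h(Home) + 0.32·1 + 0.28·0 + 0.12·h(Search)
Solving: h(Home) = 0.5095, h(Search) = 0.5257.
Starting from Home, the probability is 0.5095.

0.5095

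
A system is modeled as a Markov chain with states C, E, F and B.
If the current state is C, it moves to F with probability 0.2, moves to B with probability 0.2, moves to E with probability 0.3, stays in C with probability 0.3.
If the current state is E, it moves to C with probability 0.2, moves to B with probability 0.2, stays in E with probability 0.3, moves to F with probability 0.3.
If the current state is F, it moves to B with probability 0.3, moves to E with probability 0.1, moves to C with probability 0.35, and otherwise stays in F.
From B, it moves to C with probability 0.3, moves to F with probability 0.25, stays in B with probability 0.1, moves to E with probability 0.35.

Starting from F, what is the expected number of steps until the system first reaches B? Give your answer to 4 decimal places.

4.0092

Let t(s) be the expected number of steps to first reach B from state s, with t(B) = 0. Conditioning on the first step:
t(C) = 1 + 0.3·t(C) + 0.3·t(E) + 0.2·t(F)
t(E) = 1 + 0.2·t(C) + 0.3·t(E) + 0.3·t(F)
t(F) = 1 + 0.35·t(C) + 0.1·t(E) + 0.25·t(F)
Solving: t(C) = 4.4700, t(E) = 4.4240, t(F) = 4.0092.
Expected steps from F to B: 4.0092.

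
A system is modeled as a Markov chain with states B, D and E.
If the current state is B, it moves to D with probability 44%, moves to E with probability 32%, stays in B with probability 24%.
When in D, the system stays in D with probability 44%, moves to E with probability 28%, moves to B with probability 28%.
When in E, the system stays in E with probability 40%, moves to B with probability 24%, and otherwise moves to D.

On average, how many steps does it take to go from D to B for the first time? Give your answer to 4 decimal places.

3.7415

Let t(s) be the expected number of steps to first reach B from state s, with t(B) = 0. Conditioning on the first step:
t(D) = 1 + 0.44·t(D) + 0.28·t(E)
t(E) = 1 + 0.36·t(D) + 0.4·t(E)
Solving: t(D) = 3.7415, t(E) = 3.9116.
Expected steps from D to B: 3.7415.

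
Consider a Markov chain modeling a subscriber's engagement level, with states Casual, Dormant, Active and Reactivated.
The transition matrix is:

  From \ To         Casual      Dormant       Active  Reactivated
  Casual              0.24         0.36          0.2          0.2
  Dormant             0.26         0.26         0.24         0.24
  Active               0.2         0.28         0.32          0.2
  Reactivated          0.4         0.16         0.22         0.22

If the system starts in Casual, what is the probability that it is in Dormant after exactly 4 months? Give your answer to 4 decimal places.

Propagate the distribution vector 4 months from Casual.
After 0 months: (1.0000, 0.0000, 0.0000, 0.0000)
After 1 month: (0.2400, 0.3600, 0.2000, 0.2000)
After 2 months: (0.2712, 0.2680, 0.2424, 0.2184)
After 3 months: (0.2706, 0.2701, 0.2442, 0.2151)
After 4 months: (0.2700, 0.2704, 0.2444, 0.2151)
P(in Dormant after 4 months) = 0.2704

0.2704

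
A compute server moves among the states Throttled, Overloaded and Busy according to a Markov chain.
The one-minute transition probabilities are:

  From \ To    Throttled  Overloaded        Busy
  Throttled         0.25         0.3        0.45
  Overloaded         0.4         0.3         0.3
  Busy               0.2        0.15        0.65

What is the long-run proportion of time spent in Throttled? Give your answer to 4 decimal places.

Let the stationary distribution be π with π = πP and π_1 + π_2 + π_3 = 1.
π_1 = 0.25·π_1 + 0.4·π_2 + 0.2·π_3
π_2 = 0.3·π_1 + 0.3·π_2 + 0.15·π_3
Solving with the normalization constraint gives π = (0.2572, 0.2219, 0.5209).
So the stationary probability of Throttled is 0.2572.

0.2572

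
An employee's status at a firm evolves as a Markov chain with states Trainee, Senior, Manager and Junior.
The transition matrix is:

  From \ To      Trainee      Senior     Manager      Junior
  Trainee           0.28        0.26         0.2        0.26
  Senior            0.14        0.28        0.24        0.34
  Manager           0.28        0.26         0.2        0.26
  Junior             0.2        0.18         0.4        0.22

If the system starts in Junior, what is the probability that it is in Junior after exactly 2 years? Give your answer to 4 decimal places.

Propagate the distribution vector 2 years from Junior.
After 0 years: (0.0000, 0.0000, 0.0000, 1.0000)
After 1 year: (0.2000, 0.1800, 0.4000, 0.2200)
After 2 years: (0.2372, 0.2460, 0.2512, 0.2656)
P(in Junior after 2 years) = 0.2656

0.2656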